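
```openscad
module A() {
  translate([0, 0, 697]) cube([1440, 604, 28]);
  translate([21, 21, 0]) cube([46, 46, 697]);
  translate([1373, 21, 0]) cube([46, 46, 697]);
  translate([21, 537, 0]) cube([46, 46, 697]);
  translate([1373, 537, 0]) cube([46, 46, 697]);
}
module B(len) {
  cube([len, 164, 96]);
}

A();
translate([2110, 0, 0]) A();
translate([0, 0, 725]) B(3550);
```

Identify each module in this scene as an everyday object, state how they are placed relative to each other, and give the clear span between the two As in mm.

A is a table. B is a beam. A beam spans the tops of two tables. The clear span between the two tables is 670 mm.

Second table starts at x = 2110; first ends at x = 1440; clear span = 2110 − 1440 = 670 mm.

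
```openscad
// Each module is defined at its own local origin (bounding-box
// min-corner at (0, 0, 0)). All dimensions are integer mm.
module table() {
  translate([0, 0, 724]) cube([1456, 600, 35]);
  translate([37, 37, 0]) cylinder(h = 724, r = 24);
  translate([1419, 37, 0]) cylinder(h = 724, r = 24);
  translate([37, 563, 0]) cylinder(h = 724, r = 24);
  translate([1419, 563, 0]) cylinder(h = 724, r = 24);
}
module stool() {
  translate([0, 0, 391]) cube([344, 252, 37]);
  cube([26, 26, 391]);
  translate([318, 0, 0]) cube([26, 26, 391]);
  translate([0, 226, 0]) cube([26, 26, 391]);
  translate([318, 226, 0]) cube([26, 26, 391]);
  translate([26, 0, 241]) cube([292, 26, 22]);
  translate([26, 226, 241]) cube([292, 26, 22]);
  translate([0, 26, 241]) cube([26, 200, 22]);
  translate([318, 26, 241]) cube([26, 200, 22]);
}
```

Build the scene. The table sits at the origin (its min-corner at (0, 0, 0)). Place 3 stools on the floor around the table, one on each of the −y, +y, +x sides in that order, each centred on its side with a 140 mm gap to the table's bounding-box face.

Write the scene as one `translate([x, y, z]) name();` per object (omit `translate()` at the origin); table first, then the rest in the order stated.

table();
translate([556, -392, 0]) stool();
translate([556, 740, 0]) stool();
translate([1596, 174, 0]) stool();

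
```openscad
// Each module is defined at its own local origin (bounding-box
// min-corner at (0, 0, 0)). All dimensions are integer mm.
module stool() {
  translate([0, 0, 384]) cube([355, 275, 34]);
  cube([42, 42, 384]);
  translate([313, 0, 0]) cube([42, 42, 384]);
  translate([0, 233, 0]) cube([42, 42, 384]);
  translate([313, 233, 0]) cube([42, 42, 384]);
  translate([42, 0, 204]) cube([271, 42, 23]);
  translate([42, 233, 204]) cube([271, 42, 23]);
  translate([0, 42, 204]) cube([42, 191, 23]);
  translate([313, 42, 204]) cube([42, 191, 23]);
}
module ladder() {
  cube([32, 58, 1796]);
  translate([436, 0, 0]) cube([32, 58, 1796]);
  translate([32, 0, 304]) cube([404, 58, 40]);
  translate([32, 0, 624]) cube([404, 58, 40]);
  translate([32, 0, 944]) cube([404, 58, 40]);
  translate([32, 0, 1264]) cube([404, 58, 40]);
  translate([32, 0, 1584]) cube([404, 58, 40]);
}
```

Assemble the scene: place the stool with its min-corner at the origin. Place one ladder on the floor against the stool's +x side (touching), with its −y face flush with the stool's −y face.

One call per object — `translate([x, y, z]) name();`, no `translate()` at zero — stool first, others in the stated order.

stool();
translate([355, 0, 0]) ladder();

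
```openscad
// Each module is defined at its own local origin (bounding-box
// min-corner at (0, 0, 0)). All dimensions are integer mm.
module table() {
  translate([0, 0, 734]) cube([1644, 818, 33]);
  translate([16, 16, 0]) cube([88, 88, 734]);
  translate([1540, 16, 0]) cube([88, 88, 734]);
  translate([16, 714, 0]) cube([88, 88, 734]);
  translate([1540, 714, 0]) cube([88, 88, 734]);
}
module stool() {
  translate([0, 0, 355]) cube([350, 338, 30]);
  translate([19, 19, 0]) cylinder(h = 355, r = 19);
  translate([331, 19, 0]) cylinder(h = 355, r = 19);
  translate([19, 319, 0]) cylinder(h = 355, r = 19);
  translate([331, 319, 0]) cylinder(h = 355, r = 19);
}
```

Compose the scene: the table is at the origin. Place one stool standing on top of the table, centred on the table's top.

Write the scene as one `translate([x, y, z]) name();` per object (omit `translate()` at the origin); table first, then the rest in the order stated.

table();
translate([647, 240, 767]) stool();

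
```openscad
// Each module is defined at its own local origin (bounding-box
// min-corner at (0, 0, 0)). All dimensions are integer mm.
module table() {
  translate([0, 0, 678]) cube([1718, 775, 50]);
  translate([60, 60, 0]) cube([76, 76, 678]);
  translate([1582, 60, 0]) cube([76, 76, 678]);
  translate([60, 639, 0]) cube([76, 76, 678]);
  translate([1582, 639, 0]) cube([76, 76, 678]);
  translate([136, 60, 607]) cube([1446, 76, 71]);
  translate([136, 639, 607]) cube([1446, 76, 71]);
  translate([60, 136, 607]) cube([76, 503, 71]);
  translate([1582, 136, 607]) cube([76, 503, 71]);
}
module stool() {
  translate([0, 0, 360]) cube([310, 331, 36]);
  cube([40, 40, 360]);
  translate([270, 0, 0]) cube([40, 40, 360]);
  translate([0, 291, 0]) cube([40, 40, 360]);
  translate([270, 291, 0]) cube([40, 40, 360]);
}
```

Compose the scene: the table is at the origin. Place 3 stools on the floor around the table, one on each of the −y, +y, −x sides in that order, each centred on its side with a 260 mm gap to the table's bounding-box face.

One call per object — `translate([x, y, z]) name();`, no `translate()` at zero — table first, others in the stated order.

table();
translate([704, -591, 0]) stool();
translate([704, 1035, 0]) stool();
translate([-570, 222, 0]) stool();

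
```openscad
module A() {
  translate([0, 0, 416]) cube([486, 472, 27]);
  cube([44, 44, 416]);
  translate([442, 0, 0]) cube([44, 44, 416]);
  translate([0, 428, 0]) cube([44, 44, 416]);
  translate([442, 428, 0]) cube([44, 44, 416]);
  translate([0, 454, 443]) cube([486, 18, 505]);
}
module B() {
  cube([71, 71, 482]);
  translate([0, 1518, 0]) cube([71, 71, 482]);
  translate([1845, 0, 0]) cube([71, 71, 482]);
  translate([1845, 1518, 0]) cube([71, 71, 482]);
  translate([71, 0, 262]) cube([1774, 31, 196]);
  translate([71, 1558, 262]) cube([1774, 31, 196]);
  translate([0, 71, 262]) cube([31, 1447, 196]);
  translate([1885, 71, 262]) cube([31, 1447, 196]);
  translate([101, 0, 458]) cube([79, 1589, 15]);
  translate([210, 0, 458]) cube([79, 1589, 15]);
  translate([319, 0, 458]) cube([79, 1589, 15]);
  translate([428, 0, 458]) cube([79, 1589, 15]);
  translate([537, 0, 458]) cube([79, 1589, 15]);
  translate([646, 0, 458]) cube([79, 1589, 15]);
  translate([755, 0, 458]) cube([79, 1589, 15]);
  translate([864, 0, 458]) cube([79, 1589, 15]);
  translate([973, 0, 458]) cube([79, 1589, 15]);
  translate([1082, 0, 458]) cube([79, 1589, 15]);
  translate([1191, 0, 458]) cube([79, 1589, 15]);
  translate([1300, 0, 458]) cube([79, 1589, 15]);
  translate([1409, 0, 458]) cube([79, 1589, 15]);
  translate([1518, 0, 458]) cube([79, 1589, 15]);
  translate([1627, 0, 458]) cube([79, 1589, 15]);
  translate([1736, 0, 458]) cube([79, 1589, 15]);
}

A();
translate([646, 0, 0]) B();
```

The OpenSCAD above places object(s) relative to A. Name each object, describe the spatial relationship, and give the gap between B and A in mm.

The bed frame's nearest face is 160 mm from the chair's +x face.

A is a chair. B is a bed frame. The bed frame is on the floor beside the chair on its +x side. The gap between the bed frame and the chair is 160 mm.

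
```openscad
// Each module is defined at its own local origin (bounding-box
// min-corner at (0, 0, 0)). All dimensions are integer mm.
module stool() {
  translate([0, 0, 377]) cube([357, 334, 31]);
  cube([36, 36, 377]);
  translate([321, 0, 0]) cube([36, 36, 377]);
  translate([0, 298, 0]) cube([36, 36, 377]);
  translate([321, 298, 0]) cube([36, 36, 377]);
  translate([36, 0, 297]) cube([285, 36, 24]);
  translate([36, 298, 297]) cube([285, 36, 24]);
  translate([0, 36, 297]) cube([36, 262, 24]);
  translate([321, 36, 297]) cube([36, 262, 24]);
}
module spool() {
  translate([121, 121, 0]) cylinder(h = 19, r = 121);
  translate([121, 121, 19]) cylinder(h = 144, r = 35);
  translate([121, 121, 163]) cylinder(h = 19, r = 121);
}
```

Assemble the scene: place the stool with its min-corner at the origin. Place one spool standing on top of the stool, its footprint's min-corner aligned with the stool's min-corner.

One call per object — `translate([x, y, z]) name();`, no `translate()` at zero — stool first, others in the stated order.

stool();
translate([0, 0, 408]) spool();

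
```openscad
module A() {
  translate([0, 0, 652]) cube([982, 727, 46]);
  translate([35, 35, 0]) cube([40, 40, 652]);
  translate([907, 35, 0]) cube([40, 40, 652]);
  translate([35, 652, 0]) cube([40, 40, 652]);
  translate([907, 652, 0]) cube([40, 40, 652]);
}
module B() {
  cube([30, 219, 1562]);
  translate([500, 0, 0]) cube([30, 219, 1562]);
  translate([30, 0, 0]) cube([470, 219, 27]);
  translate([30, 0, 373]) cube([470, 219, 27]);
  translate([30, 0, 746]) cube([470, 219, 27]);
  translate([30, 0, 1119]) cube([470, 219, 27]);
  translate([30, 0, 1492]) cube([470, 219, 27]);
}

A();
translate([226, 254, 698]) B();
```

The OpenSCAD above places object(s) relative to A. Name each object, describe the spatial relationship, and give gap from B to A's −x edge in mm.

The bookshelf's min-x is at 226; the table's min-x is 0; gap = 226 mm.

A is a table. B is a bookshelf. The bookshelf is on top of the table, centred. The gap from the bookshelf to the table's −x edge is 226 mm.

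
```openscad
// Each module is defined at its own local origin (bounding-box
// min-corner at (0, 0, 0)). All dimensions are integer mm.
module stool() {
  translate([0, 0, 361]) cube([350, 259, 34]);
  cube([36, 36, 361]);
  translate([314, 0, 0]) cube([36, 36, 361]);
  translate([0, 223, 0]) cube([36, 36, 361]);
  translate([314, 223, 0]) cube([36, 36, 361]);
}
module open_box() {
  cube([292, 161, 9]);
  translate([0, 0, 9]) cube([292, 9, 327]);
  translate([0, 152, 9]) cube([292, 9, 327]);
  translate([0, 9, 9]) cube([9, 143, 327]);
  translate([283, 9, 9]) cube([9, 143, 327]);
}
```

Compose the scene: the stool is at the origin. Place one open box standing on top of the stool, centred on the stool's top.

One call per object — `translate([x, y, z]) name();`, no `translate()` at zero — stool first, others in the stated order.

stool();
translate([29, 49, 395]) open_box();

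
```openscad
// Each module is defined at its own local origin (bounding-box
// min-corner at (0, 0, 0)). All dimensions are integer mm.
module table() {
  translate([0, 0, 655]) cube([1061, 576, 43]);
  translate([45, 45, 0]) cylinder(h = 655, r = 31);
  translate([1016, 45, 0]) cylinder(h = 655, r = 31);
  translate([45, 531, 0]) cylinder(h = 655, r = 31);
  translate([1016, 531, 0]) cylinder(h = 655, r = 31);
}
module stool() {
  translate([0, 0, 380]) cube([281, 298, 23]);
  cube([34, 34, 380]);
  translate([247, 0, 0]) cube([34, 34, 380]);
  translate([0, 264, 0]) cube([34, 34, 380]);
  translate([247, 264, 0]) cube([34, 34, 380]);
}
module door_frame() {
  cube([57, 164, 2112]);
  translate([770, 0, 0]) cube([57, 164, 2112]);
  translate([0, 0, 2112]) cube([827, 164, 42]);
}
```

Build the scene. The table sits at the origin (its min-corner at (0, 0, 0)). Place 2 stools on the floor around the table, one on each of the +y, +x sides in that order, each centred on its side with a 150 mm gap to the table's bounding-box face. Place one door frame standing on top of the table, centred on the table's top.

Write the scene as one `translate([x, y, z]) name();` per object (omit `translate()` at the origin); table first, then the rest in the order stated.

table();
translate([390, 726, 0]) stool();
translate([1211, 139, 0]) stool();
translate([117, 206, 698]) door_frame();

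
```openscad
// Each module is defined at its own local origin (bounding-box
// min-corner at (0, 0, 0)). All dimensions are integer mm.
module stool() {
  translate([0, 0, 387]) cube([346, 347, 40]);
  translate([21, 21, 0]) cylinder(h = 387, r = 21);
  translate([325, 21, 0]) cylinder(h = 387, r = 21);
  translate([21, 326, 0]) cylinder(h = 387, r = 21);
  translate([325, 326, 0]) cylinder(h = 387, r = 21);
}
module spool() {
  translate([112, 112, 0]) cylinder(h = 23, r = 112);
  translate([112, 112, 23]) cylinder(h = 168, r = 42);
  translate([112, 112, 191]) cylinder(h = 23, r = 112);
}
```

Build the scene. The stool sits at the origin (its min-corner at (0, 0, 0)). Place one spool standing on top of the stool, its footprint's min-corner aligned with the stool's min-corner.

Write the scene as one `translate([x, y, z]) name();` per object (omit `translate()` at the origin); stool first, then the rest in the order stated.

stool();
translate([0, 0, 427]) spool();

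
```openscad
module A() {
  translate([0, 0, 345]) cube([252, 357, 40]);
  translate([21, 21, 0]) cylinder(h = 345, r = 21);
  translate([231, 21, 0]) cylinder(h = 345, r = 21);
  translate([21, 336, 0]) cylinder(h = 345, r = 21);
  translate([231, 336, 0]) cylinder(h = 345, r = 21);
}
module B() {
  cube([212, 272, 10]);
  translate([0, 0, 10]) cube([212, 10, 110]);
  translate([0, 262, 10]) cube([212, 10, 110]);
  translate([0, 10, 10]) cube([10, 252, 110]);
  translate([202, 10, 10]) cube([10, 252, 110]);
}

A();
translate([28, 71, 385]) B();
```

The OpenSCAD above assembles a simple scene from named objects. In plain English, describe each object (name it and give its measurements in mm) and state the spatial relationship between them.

A is a simple wooden stool: a rectangular seat 252 mm (x) by 357 mm (y), 40 mm thick, top face at z = 385 mm, on four round legs, each 42 mm in diameter. The legs rest on z = 0, each leg's axis is inset half a diameter from the nearest pair of seat edges (so the leg's bounding box is flush with the corner).

B is an open-topped rectangular box: outside dimensions 212×272×120 mm, with a uniform wall and base thickness of 10 mm. The base is a full 212×272 slab on the floor; four walls sit on top of the base. The front and back walls (the −y and +y sides) span the full width; the two side walls fit between them.

The open box is on top of the stool.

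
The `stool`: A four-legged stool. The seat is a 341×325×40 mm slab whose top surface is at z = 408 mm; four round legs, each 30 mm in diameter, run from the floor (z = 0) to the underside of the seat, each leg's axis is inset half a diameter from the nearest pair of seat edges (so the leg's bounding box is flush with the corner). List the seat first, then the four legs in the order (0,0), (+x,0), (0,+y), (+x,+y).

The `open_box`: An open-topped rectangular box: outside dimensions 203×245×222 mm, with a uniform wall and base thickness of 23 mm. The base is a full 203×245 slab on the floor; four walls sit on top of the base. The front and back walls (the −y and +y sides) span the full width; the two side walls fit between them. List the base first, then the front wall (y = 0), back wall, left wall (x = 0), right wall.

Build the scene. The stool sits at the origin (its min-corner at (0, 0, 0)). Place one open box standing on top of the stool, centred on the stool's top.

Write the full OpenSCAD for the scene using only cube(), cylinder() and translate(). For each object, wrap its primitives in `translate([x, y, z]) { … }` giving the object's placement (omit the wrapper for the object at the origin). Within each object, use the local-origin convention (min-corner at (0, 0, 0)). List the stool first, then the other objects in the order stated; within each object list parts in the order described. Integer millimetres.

translate([0, 0, 368]) cube([341, 325, 40]);
translate([15, 15, 0]) cylinder(h = 368, r = 15);
translate([326, 15, 0]) cylinder(h = 368, r = 15);
translate([15, 310, 0]) cylinder(h = 368, r = 15);
translate([326, 310, 0]) cylinder(h = 368, r = 15);
translate([69, 40, 408]) {
  cube([203, 245, 23]);
  translate([0, 0, 23]) cube([203, 23, 199]);
  translate([0, 222, 23]) cube([203, 23, 199]);
  translate([0, 23, 23]) cube([23, 199, 199]);
  translate([180, 23, 23]) cube([23, 199, 199]);
}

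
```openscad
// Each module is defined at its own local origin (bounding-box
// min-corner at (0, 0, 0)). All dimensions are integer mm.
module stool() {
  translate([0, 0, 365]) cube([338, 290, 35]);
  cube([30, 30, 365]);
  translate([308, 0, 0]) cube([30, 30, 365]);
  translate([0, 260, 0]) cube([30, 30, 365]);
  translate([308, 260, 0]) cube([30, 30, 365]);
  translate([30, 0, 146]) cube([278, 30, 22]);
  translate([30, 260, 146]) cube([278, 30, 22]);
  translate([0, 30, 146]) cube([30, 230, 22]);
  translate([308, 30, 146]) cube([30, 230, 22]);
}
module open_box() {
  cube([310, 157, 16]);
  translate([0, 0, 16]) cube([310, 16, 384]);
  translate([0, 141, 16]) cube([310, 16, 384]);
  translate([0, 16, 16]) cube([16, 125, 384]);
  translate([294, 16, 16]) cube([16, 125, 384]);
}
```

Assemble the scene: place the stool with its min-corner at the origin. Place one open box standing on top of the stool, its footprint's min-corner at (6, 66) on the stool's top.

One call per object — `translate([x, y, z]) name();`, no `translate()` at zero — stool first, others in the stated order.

stool();
translate([6, 66, 400]) open_box();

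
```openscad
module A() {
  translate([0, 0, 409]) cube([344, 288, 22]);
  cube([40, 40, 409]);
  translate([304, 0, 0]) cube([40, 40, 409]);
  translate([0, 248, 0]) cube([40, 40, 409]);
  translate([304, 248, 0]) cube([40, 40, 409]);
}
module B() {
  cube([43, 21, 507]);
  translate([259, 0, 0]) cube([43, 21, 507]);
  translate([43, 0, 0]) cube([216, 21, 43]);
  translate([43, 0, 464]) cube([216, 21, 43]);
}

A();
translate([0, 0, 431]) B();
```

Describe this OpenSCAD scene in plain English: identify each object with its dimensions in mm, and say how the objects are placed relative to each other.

A is a four-legged stool. The seat is a 344×288×22 mm slab whose top surface is at z = 431 mm; four square legs, each 40×40 mm in cross-section, run from the floor (z = 0) to the underside of the seat, each flush with a corner of the seat.

B is a rectangular picture frame lying in the x–z plane (depth along y). The opening is 216 mm wide (x) by 421 mm tall (z), surrounded by a border 43 mm wide on all four sides. The frame is 21 mm deep and is made of two full-height vertical stiles with two horizontal rails fitted between them.

The picture frame is on top of the stool.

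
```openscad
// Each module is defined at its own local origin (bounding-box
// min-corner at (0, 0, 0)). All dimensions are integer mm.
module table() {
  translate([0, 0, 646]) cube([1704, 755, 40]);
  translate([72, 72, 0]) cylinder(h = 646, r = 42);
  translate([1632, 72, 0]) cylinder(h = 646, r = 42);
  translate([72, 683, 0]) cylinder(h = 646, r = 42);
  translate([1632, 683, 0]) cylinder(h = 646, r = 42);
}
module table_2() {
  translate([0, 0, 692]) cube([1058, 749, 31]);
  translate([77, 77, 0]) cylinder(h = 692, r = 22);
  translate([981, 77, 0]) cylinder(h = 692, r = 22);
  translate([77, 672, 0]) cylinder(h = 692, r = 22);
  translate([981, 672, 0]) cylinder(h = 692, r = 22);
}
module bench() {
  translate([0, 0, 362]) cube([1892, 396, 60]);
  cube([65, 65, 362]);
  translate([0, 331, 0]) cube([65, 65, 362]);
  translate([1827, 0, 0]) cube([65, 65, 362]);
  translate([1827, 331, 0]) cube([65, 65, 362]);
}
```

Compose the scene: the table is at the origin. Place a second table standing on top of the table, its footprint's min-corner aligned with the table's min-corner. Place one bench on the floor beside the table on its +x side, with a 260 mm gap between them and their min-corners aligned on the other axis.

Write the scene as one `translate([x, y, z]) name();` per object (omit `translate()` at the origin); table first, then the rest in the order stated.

table();
translate([0, 0, 686]) table_2();
translate([1964, 0, 0]) bench();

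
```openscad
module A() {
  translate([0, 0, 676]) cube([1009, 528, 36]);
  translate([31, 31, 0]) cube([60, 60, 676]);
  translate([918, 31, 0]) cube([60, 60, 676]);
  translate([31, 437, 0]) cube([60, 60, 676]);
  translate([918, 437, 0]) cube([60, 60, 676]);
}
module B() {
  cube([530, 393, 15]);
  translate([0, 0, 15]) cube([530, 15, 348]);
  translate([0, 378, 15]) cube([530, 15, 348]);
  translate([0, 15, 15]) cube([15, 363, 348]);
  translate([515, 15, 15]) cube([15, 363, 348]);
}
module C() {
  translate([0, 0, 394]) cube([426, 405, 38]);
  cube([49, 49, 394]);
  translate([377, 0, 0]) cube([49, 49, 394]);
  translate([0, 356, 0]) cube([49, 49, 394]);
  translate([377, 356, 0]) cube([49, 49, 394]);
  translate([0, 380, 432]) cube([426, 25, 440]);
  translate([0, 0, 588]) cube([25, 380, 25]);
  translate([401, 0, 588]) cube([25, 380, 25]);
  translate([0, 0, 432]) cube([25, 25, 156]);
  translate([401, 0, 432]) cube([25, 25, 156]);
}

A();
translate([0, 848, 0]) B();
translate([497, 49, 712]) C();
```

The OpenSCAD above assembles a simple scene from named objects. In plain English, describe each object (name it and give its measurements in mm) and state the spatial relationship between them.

A is a table: top 1009 mm (x) × 528 mm (y), 36 mm thick, upper face at z = 712 mm, on four 60×60 mm square legs, each inset 31 mm from the nearest pair of top edges, running from z = 0 to the bottom of the top.

B is an open storage box with external size 530×393×363 mm and wall thickness 15 mm (the base is also 15 mm thick). The base covers the whole footprint; the four walls stand on the base, with the y-facing walls full-width and the x-facing walls fitting between their inner faces.

C is a chair: 426×405 mm seat, 38 mm thick, top at z = 432 mm, on four 49 mm square corner legs flush with the seat edges. A 25 mm thick backrest slab spans the full seat width, extending 440 mm above the seat top, its back face flush with the seat's +y edge. Two armrests of 25×25 mm section run along each side from the seat's front edge to the front of the backrest, top faces 181 mm above the seat top and outer faces flush with the seat's x-edges; a 25×25 mm post under the front of each armrest stands on the seat at the front corner.

The open box is on the floor beside the table on its +y side. The chair is on top of the table.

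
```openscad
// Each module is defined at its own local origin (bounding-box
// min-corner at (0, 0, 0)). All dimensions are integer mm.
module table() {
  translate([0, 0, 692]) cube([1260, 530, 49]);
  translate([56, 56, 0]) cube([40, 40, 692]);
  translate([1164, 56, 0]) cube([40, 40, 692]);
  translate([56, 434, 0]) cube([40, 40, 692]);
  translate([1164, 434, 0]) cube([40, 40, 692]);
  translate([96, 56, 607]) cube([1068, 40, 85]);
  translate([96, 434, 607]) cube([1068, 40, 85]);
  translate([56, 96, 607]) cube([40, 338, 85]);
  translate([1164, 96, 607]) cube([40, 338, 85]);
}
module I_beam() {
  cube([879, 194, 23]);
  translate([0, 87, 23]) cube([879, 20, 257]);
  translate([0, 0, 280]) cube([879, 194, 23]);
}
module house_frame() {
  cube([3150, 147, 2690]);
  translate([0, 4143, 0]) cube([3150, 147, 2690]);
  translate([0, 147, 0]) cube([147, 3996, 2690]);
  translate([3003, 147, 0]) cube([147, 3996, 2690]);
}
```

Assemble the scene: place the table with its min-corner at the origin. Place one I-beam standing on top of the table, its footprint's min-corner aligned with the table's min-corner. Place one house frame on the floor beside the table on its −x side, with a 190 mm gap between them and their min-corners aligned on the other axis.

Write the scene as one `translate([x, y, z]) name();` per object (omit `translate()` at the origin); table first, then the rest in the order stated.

table();
translate([0, 0, 741]) I_beam();
translate([-3340, 0, 0]) house_frame();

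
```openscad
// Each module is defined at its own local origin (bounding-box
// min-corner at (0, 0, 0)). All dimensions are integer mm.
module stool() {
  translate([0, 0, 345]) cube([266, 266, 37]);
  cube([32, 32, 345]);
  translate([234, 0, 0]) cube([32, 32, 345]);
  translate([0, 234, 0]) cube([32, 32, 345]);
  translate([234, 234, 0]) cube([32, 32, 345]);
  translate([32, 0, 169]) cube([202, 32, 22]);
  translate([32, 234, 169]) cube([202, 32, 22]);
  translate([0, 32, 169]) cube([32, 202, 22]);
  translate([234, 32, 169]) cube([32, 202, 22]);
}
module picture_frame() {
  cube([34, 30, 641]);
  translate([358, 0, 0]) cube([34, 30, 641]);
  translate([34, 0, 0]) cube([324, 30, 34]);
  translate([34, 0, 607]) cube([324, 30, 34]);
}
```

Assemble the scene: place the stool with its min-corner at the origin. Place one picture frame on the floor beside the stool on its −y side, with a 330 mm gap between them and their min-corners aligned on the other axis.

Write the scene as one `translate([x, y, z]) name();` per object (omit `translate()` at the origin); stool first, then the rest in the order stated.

stool();
translate([0, -360, 0]) picture_frame();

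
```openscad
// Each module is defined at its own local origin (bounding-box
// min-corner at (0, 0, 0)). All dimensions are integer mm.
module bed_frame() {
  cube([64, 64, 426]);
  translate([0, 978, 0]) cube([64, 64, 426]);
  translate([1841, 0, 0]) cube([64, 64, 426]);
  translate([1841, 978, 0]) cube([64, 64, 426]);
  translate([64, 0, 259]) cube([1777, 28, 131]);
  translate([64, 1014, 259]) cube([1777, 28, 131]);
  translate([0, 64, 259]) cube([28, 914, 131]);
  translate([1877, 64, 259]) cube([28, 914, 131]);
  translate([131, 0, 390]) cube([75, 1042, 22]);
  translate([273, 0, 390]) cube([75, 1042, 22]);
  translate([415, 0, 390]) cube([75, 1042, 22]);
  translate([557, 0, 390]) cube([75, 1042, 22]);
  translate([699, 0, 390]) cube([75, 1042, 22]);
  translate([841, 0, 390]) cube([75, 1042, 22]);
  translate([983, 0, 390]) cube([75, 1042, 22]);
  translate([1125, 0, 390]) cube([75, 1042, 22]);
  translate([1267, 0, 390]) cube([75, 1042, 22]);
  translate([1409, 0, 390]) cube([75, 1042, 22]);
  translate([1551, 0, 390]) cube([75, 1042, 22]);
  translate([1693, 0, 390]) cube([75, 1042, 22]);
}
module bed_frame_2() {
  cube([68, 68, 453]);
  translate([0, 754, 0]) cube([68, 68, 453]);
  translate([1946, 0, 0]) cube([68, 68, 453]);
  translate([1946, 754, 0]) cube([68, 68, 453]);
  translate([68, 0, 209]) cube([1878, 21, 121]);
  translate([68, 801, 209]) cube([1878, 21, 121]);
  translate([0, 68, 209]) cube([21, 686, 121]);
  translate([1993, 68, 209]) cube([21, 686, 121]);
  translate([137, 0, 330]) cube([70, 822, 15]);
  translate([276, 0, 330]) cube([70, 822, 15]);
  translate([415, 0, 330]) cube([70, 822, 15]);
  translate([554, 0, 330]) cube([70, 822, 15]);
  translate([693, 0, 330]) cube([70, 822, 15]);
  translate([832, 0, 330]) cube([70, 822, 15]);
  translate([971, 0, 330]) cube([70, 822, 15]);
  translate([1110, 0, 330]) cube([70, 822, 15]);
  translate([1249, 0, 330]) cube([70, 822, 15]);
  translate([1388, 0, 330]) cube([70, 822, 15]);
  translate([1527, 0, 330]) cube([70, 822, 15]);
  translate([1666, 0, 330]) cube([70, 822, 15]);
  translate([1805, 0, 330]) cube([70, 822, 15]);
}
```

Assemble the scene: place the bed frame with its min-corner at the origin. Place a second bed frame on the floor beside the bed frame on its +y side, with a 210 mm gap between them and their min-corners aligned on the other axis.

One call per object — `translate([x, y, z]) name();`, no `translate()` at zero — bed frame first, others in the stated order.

bed_frame();
translate([0, 1252, 0]) bed_frame_2();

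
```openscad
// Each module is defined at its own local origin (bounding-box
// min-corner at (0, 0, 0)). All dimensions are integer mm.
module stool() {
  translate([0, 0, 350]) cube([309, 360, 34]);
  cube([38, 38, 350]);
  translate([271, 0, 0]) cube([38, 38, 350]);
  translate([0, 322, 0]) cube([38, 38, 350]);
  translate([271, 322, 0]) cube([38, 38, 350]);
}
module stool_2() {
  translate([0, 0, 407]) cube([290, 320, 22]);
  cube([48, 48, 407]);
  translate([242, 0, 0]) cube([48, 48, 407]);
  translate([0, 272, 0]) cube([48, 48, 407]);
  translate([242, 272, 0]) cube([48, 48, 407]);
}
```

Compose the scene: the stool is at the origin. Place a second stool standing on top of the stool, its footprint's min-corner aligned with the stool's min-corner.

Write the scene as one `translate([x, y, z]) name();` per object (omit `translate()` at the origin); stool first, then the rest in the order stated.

stool();
translate([0, 0, 384]) stool_2();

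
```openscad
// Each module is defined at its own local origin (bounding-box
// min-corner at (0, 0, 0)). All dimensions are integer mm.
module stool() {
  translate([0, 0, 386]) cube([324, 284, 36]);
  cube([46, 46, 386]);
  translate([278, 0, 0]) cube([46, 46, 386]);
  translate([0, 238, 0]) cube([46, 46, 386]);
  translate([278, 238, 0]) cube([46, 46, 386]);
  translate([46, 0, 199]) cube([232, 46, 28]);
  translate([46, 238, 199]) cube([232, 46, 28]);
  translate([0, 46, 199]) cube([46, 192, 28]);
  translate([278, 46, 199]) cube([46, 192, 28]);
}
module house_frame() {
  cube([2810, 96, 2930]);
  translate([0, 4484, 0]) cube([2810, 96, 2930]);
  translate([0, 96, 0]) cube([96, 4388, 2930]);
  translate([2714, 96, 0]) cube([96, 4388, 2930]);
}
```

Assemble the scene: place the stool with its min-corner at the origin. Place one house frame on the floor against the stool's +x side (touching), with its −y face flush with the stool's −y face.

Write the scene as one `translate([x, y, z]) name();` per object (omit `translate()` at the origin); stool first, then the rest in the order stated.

stool();
translate([324, 0, 0]) house_frame();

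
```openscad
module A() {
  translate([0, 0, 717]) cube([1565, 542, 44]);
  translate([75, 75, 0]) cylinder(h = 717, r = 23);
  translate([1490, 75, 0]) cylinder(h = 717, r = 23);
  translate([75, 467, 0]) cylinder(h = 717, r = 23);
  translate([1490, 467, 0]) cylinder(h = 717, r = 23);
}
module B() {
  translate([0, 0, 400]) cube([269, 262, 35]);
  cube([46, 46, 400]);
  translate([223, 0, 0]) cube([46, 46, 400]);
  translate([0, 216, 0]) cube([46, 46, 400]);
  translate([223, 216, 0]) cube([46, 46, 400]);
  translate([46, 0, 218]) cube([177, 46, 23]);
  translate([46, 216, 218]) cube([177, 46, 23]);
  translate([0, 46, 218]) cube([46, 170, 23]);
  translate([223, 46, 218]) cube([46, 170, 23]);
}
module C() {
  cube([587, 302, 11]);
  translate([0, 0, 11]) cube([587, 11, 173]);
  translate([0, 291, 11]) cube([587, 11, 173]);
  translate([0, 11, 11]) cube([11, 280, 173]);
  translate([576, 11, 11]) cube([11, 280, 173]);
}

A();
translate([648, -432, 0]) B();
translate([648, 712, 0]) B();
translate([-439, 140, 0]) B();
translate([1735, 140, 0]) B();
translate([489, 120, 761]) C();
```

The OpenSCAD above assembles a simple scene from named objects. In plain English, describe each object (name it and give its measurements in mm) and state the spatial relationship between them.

A is a table with a 1565×542 mm rectangular top, 44 mm thick, top surface at z = 761 mm, supported by four round legs of 46 mm diameter, each leg's bounding box inset 52 mm from the nearest pair of top edges, running from the floor.

B is a four-legged stool. The seat is a 269×262×35 mm slab whose top surface is at z = 435 mm; four square legs, each 46×46 mm in cross-section, run from the floor (z = 0) to the underside of the seat, each flush with a corner of the seat. Four stretchers, 46 mm wide and 23 mm tall, connect adjacent legs with their undersides at z = 218 mm, each running between the inner faces of the legs it joins and aligned with the legs' outer faces on the other axis.

C is an open storage box with external size 587×302×184 mm and wall thickness 11 mm (the base is also 11 mm thick). The base covers the whole footprint; the four walls stand on the base, with the y-facing walls full-width and the x-facing walls fitting between their inner faces.

Four stools sit around the table at the −y, +y, −x, +x sides. The open box is on top of the table, centred.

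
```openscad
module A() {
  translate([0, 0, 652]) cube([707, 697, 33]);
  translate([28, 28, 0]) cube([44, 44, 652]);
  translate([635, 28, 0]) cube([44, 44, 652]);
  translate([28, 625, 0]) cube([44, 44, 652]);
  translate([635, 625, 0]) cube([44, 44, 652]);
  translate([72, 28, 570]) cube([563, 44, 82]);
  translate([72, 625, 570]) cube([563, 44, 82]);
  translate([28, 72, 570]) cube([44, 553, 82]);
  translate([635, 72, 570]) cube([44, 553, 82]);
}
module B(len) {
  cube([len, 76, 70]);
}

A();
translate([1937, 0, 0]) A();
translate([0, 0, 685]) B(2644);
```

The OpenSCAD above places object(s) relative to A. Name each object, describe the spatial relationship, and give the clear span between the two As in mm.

Second table starts at x = 1937; first ends at x = 707; clear span = 1937 − 707 = 1230 mm.

A is a table. B is a beam. A beam spans the tops of two tables. The clear span between the two tables is 1230 mm.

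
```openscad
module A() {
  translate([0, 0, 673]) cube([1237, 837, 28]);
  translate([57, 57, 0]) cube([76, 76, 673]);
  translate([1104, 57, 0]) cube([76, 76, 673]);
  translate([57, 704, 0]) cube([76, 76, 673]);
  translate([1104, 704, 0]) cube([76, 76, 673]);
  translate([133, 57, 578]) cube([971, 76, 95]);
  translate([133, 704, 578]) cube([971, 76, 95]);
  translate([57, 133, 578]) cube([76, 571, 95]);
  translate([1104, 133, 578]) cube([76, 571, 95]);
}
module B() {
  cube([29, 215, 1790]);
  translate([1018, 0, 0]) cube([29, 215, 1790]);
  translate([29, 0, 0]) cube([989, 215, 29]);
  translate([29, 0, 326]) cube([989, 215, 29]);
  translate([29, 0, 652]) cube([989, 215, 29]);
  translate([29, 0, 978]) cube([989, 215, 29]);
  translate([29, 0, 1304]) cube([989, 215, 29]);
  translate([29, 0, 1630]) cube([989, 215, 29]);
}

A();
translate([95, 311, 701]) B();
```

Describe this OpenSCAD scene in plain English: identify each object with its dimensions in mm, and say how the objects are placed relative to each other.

A is a rectangular dining table. The top is 1237×837×28 mm with its upper surface at z = 701 mm. It stands on four 76×76 mm square legs, each inset 57 mm from the nearest pair of top edges, running from the floor to the underside of the top. Four apron rails, 76 mm thick and 95 mm tall, run between adjacent legs with their top edges flush with the underside of the top and their outer faces flush with the legs' outer faces.

B is a bookshelf 1047 mm wide overall, 215 mm deep and 1790 mm tall. The two sides are 29 mm thick vertical panels. 6 horizontal shelves of 29 mm thickness span between the inner faces of the sides; the lowest shelf sits on the floor and shelves are stacked with a clear vertical gap of 297 mm between each pair.

The bookshelf is on top of the table, centred.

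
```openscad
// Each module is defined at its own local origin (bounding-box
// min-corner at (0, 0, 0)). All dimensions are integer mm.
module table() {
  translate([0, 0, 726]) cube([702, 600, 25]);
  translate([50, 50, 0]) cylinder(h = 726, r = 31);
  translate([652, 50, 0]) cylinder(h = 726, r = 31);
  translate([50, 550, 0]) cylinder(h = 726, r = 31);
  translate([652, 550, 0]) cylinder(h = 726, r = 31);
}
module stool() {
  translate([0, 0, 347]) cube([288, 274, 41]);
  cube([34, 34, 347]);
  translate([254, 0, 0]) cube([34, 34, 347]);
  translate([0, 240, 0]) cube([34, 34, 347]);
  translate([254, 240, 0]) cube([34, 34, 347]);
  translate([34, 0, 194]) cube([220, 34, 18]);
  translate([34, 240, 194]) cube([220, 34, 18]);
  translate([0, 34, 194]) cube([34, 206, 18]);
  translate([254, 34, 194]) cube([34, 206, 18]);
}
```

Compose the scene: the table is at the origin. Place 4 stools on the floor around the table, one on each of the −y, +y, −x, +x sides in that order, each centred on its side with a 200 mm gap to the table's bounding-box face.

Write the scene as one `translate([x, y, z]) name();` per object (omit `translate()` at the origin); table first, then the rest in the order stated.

table();
translate([207, -474, 0]) stool();
translate([207, 800, 0]) stool();
translate([-488, 163, 0]) stool();
translate([902, 163, 0]) stool();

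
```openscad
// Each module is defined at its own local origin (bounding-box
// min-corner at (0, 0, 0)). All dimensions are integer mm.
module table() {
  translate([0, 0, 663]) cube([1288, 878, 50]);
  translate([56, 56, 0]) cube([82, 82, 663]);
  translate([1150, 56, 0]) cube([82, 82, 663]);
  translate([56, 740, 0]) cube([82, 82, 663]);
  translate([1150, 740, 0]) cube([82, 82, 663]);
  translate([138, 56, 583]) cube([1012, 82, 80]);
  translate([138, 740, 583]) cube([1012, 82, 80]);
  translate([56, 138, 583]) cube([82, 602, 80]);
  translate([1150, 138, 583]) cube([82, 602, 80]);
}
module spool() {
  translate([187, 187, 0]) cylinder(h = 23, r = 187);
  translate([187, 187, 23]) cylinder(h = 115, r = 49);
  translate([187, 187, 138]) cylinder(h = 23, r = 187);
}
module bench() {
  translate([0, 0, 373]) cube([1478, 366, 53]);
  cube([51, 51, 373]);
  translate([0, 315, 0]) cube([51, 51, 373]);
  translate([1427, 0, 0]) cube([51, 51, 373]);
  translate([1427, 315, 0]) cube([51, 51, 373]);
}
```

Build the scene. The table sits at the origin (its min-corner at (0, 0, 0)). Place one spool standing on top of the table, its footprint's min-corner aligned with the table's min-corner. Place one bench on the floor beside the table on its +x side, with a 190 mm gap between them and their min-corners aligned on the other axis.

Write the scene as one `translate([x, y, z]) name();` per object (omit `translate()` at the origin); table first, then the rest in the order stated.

table();
translate([0, 0, 713]) spool();
translate([1478, 0, 0]) bench();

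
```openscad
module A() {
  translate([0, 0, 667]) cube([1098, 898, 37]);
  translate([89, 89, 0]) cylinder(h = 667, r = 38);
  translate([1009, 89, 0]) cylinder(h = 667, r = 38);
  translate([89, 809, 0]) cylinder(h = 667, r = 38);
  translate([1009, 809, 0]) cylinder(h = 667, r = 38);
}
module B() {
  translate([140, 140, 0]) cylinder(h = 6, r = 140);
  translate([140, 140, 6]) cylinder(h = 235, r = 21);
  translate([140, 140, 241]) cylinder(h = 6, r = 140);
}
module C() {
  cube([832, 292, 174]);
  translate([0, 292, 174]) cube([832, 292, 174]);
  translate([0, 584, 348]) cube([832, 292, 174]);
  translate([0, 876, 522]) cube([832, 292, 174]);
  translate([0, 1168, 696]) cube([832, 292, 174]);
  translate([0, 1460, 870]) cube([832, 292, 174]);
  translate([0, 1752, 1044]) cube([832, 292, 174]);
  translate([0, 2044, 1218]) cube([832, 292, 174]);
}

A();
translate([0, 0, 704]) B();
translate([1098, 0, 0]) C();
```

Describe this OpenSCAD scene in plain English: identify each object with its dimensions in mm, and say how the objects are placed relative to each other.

A is a rectangular dining table. The top is 1098×898×37 mm with its upper surface at z = 704 mm. It stands on four round legs of 76 mm diameter, each leg's bounding box inset 51 mm from the nearest pair of top edges, running from the floor to the underside of the top.

B is a spool: two coaxial disc flanges of radius 140 mm and thickness 6 mm, joined by a core cylinder of radius 21 mm and height 235 mm. The lower flange rests on z = 0 and the three cylinders share a vertical axis.

C is a straight staircase of 8 solid steps. Each step is 832 mm wide (x), 292 mm deep (y, the going) and 174 mm tall (the rise). The first step rests on the floor; each subsequent step sits one going further in +y and one rise higher in +z, directly behind and above the previous step with no overlap.

The spool is on top of the table. The staircase is against the table's +x side, with their −y faces flush.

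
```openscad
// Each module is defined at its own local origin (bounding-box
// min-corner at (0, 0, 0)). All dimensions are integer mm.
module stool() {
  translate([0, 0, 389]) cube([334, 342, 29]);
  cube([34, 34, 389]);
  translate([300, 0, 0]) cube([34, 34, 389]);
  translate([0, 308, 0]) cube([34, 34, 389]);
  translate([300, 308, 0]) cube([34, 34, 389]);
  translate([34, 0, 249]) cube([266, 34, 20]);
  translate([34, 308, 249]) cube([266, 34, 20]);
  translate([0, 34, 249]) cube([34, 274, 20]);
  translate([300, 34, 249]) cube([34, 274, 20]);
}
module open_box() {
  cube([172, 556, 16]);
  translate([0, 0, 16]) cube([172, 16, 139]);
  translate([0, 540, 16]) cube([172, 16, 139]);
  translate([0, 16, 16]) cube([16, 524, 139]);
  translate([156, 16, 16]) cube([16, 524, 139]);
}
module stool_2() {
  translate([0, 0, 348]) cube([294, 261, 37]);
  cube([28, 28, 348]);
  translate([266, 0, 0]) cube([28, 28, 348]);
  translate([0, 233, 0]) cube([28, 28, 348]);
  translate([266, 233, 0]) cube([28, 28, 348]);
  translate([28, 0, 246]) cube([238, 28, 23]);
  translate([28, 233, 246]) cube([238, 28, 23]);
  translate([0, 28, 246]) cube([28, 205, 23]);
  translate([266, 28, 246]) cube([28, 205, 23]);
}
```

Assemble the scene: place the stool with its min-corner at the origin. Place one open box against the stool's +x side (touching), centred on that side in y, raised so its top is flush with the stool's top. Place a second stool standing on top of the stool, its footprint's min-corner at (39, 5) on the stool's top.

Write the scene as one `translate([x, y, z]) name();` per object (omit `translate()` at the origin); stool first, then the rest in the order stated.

stool();
translate([334, -107, 263]) open_box();
translate([39, 5, 418]) stool_2();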